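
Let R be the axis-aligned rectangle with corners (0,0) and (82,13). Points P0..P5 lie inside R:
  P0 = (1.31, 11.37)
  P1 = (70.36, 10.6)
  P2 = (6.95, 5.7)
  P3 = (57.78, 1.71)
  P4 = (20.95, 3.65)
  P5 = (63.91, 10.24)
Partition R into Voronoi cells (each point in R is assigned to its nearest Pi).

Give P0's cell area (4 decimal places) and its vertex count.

1. box [0,82]×[0,13]: [(0, 0) (82, 0) (82, 13) (0, 13)]
2. ⊥bis P0·P1 via (35.835,10.985): [(0, 0) (35.7125, 0) (35.8575, 13) (0, 13)]  |A|=465.2048
3. ⊥bis P0·P2 via (4.13,8.535): [(0, 4.4269) (8.6187, 13) (0, 13)]  |A|=36.9449
4. ⊥bis P0·P3 via (29.545,6.54): [(0, 4.4269) (8.6187, 13) (0, 13)]  |A|=36.9449
5. ⊥bis P0·P4 via (11.13,7.51): [(0, 4.4269) (8.6187, 13) (0, 13)]  |A|=36.9449
6. ⊥bis P0·P5 via (32.61,10.805): [(0, 4.4269) (8.6187, 13) (0, 13)]  |A|=36.9449
7. canonical 3-gon: [(0, 4.4269) (8.6187, 13) (0, 13)]
8. shoelace: 36.9449

Area of P0's cell: 36.9449 (3 vertices)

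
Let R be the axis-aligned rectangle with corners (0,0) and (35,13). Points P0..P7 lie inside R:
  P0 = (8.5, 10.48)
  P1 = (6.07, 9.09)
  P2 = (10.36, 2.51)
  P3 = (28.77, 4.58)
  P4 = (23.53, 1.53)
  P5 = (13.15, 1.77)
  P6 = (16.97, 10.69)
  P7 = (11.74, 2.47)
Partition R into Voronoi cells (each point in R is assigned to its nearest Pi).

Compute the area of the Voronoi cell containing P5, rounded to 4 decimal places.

1. box [0,35]×[0,13]: [(0, 0) (35, 0) (35, 13) (0, 13)]
2. ⊥bis P5·P0 via (10.825,6.125): [(0, 0.3459) (0, 0) (35, 0) (35, 13) (23.7027, 13)]  |A|=305.0315
3. ⊥bis P5·P1 via (9.61,5.43): [(9.717, 5.5334) (3.9959, 0) (35, 0) (35, 13) (23.7027, 13)]  |A|=292.2955
4. ⊥bis P5·P2 via (11.755,2.14): [(13.1397, 7.3608) (11.1874, 0) (35, 0) (35, 13) (23.7027, 13)]  |A|=261.5854
5. ⊥bis P5·P3 via (20.96,3.175): [(19.5877, 10.8031) (13.1397, 7.3608) (11.1874, 0) (21.5312, 0)]  |A|=76.2434
6. ⊥bis P5·P4 via (18.34,1.65): [(18.5387, 10.2431) (13.1397, 7.3608) (11.1874, 0) (18.3018, 0)]  |A|=53.4936
7. ⊥bis P5·P6 via (15.06,6.23): [(18.4127, 4.7942) (13.0663, 7.0838) (11.1874, 0) (18.3018, 0)]  |A|=38.1416
8. ⊥bis P5·P7 via (12.445,2.12): [(18.4127, 4.7942) (14.5862, 6.4329) (11.3925, 0) (18.3018, 0)]  |A|=31.487
9. canonical 4-gon: [(18.4127, 4.7942) (14.5862, 6.4329) (11.3925, 0) (18.3018, 0)]
10. shoelace: 31.487

Area of P5's cell: 31.4870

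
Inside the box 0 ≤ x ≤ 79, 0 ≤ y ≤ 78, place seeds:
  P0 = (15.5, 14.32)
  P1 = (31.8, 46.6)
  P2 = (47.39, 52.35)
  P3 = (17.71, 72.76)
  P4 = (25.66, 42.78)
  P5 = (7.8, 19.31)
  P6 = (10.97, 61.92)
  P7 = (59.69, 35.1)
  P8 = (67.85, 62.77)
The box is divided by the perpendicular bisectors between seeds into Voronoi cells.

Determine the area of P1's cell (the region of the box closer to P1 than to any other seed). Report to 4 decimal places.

1. box [0,79]×[0,78]: [(0, 0) (79, 0) (79, 78) (0, 78)]
2. ⊥bis P1·P0 via (23.65,30.46): [(0, 42.4022) (79, 2.5107) (79, 78) (0, 78)]  |A|=4387.9414
3. ⊥bis P1·P2 via (39.595,49.475): [(0, 42.4022) (51.8626, 16.2139) (29.0742, 78) (0, 78)]  |A|=1821.2883
4. ⊥bis P1·P3 via (24.755,59.68): [(0, 46.3467) (0, 42.4022) (51.8626, 16.2139) (33.9955, 64.657)]  |A|=1089.2857
5. ⊥bis P1·P4 via (28.73,44.69): [(20.747, 57.5213) (43.9655, 20.2016) (51.8626, 16.2139) (33.9955, 64.657)]  |A|=485.7103
6. ⊥bis P1·P5 via (19.8,32.955): [(20.747, 57.5213) (43.9655, 20.2016) (51.8626, 16.2139) (33.9955, 64.657)]  |A|=485.7103
7. ⊥bis P1·P6 via (21.385,54.26): [(25.7756, 60.2297) (22.1386, 55.2846) (43.9655, 20.2016) (51.8626, 16.2139) (33.9955, 64.657)]  |A|=478.2023
8. ⊥bis P1·P7 via (45.745,40.85): [(25.7756, 60.2297) (22.1386, 55.2846) (39.9153, 26.7116) (44.1779, 37.0494) (33.9955, 64.657)]  |A|=376.4441
9. ⊥bis P1·P8 via (49.825,54.685): [(25.7756, 60.2297) (22.1386, 55.2846) (39.9153, 26.7116) (44.1779, 37.0494) (33.9955, 64.657)]  |A|=376.4441
10. canonical 5-gon: [(25.7756, 60.2297) (22.1386, 55.2846) (39.9153, 26.7116) (44.1779, 37.0494) (33.9955, 64.657)]
11. shoelace: 376.4441

Area of P1's cell: 376.4441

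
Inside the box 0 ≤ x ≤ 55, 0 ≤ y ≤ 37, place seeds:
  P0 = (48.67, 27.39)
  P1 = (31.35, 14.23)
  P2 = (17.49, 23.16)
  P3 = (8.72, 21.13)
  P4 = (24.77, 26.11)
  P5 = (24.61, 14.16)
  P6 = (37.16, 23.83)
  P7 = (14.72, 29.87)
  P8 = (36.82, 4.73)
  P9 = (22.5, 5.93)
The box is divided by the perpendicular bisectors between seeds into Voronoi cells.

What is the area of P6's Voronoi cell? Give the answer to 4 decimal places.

1. box [0,55]×[0,37]: [(0, 0) (55, 0) (55, 37) (0, 37)]
2. ⊥bis P6·P0 via (42.915,25.61): [(0, 0) (50.8361, 0) (39.3921, 37) (0, 37)]  |A|=1669.2216
3. ⊥bis P6·P1 via (34.255,19.03): [(47.4132, 11.0665) (39.3921, 37) (4.5627, 37)]  |A|=451.6234
4. ⊥bis P6·P2 via (27.325,23.495): [(27.3344, 23.2184) (47.4132, 11.0665) (39.3921, 37) (26.865, 37)]  |A|=297.9429
5. ⊥bis P6·P3 via (22.94,22.48): [(27.3344, 23.2184) (47.4132, 11.0665) (39.3921, 37) (26.865, 37)]  |A|=297.9429
6. ⊥bis P6·P4 via (30.965,24.97): [(30.3112, 21.4168) (47.4132, 11.0665) (39.3921, 37) (33.1788, 37)]  |A|=228.6596
7. ⊥bis P6·P5 via (30.885,18.995): [(30.3112, 21.4168) (47.4132, 11.0665) (39.3921, 37) (33.1788, 37)]  |A|=228.6596
8. ⊥bis P6·P7 via (25.94,26.85): [(30.3112, 21.4168) (47.4132, 11.0665) (39.3921, 37) (33.1788, 37)]  |A|=228.6596
9. ⊥bis P6·P8 via (36.99,14.28): [(30.3112, 21.4168) (42.2585, 14.1862) (46.4715, 14.1112) (39.3921, 37) (33.1788, 37)]  |A|=222.2812
10. ⊥bis P6·P9 via (29.83,14.88): [(30.3112, 21.4168) (42.2585, 14.1862) (46.4715, 14.1112) (39.3921, 37) (33.1788, 37)]  |A|=222.2812
11. canonical 5-gon: [(30.3112, 21.4168) (42.2585, 14.1862) (46.4715, 14.1112) (39.3921, 37) (33.1788, 37)]
12. shoelace: 222.2812

Area of P6's cell: 222.2812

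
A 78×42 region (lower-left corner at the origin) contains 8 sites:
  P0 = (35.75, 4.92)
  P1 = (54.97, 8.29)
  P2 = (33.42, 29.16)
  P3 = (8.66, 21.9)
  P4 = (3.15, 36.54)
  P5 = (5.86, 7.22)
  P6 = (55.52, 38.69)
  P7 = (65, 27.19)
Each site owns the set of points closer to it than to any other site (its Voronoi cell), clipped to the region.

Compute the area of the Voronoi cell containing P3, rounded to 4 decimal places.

Area of P3's cell: 365.9181

1. box [0,78]×[0,42]: [(0, 0) (78, 0) (78, 42) (0, 42)]
2. ⊥bis P3·P0 via (22.205,13.41): [(0, 0) (13.7996, 0) (40.1252, 42) (0, 42)]  |A|=1132.4212
3. ⊥bis P3·P1 via (31.815,15.095): [(0, 0) (13.7996, 0) (39.3662, 40.7891) (39.7221, 42) (0, 42)]  |A|=1132.1771
4. ⊥bis P3·P2 via (21.04,25.53): [(0, 0) (13.7996, 0) (23.8324, 16.0064) (16.2108, 42) (0, 42)]  |A|=821.6104
5. ⊥bis P3·P4 via (5.905,29.22): [(0, 26.9976) (0, 0) (13.7996, 0) (23.8324, 16.0064) (18.5613, 33.9834)]  |A|=617.4003
6. ⊥bis P3·P5 via (7.26,14.56): [(0, 26.9976) (0, 15.9447) (21.2529, 11.8911) (23.8324, 16.0064) (18.5613, 33.9834)]  |A|=365.9181
7. ⊥bis P3·P6 via (32.09,30.295): [(0, 26.9976) (0, 15.9447) (21.2529, 11.8911) (23.8324, 16.0064) (18.5613, 33.9834)]  |A|=365.9181
8. ⊥bis P3·P7 via (36.83,24.545): [(0, 26.9976) (0, 15.9447) (21.2529, 11.8911) (23.8324, 16.0064) (18.5613, 33.9834)]  |A|=365.9181
9. canonical 5-gon: [(0, 26.9976) (0, 15.9447) (21.2529, 11.8911) (23.8324, 16.0064) (18.5613, 33.9834)]
10. shoelace: 365.9181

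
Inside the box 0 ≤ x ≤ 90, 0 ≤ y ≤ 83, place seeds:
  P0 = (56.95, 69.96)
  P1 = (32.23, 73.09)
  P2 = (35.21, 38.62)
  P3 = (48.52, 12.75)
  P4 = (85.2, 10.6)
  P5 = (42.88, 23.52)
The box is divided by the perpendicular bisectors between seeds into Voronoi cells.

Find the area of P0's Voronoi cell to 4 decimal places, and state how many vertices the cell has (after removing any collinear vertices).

Area of P0's cell: 1691.8924 (6 vertices)

1. box [0,90]×[0,83]: [(0, 0) (90, 0) (90, 83) (0, 83)]
2. ⊥bis P0·P1 via (44.59,71.525): [(35.5336, 0) (90, 0) (90, 83) (46.0429, 83)]  |A|=4084.5719
3. ⊥bis P0·P2 via (46.08,54.29): [(42.7042, 56.6317) (90, 23.8235) (90, 83) (46.0429, 83)]  |A|=1978.9356
4. ⊥bis P0·P3 via (52.735,41.355): [(42.7042, 56.6317) (67.9612, 39.1114) (90, 35.8639) (90, 83) (46.0429, 83)]  |A|=1846.2572
5. ⊥bis P0·P4 via (71.075,40.28): [(42.7042, 56.6317) (67.9612, 39.1114) (68.4638, 39.0373) (90, 49.2866) (90, 83) (46.0429, 83)]  |A|=1701.7209
6. ⊥bis P0·P5 via (49.915,46.74): [(42.7042, 56.6317) (62.43, 42.9483) (71.1381, 40.31) (90, 49.2866) (90, 83) (46.0429, 83)]  |A|=1691.8924
7. canonical 6-gon: [(42.7042, 56.6317) (62.43, 42.9483) (71.1381, 40.31) (90, 49.2866) (90, 83) (46.0429, 83)]
8. shoelace: 1691.8924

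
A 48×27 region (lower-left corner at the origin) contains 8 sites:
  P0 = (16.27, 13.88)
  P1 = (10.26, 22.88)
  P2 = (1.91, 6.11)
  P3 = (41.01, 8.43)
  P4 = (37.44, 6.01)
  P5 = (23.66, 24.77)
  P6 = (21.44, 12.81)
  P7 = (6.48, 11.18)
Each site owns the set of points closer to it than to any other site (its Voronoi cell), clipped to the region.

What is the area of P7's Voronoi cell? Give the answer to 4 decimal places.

Area of P7's cell: 137.6853

1. box [0,48]×[0,27]: [(0, 0) (48, 0) (48, 27) (0, 27)]
2. ⊥bis P7·P0 via (11.375,12.53): [(0, 0) (14.8307, 0) (7.3843, 27) (0, 27)]  |A|=299.902
3. ⊥bis P7·P1 via (8.37,17.03): [(0, 19.7342) (0, 0) (14.8307, 0) (10.3065, 16.4044)]  |A|=223.3387
4. ⊥bis P7·P2 via (4.195,8.645): [(0, 19.7342) (0, 12.4263) (13.7858, 0) (14.8307, 0) (10.3065, 16.4044)]  |A|=137.6853
5. ⊥bis P7·P3 via (23.745,9.805): [(0, 19.7342) (0, 12.4263) (13.7858, 0) (14.8307, 0) (10.3065, 16.4044)]  |A|=137.6853
6. ⊥bis P7·P4 via (21.96,8.595): [(0, 19.7342) (0, 12.4263) (13.7858, 0) (14.8307, 0) (10.3065, 16.4044)]  |A|=137.6853
7. ⊥bis P7·P5 via (15.07,17.975): [(0, 19.7342) (0, 12.4263) (13.7858, 0) (14.8307, 0) (10.3065, 16.4044)]  |A|=137.6853
8. ⊥bis P7·P6 via (13.96,11.995): [(0, 19.7342) (0, 12.4263) (13.7858, 0) (14.8307, 0) (10.3065, 16.4044)]  |A|=137.6853
9. canonical 5-gon: [(0, 19.7342) (0, 12.4263) (13.7858, 0) (14.8307, 0) (10.3065, 16.4044)]
10. shoelace: 137.6853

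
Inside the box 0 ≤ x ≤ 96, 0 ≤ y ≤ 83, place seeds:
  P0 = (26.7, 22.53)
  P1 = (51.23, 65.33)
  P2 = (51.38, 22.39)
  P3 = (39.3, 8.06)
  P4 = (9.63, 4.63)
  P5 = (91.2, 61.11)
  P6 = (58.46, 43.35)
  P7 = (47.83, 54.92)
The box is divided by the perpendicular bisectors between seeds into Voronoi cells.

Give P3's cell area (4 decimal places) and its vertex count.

1. box [0,96]×[0,83]: [(0, 0) (96, 0) (96, 83) (0, 83)]
2. ⊥bis P3·P0 via (33,15.295): [(15.435, 0) (96, 0) (96, 70.1533)]  |A|=2825.9504
3. ⊥bis P3·P1 via (45.265,36.695): [(55.1994, 34.6255) (15.435, 0) (96, 0) (96, 26.1263)]  |A|=1927.7871
4. ⊥bis P3·P2 via (45.34,15.225): [(39.0291, 20.545) (15.435, 0) (63.4008, 0)]  |A|=492.7276
5. ⊥bis P3·P4 via (24.465,6.345): [(39.0291, 20.545) (24.3056, 7.7242) (25.1985, 0) (63.4008, 0)]  |A|=455.0202
6. ⊥bis P3·P5 via (65.25,34.585): [(39.0291, 20.545) (24.3056, 7.7242) (25.1985, 0) (63.4008, 0)]  |A|=455.0202
7. ⊥bis P3·P6 via (48.88,25.705): [(39.0291, 20.545) (24.3056, 7.7242) (25.1985, 0) (63.4008, 0)]  |A|=455.0202
8. ⊥bis P3·P7 via (43.565,31.49): [(39.0291, 20.545) (24.3056, 7.7242) (25.1985, 0) (63.4008, 0)]  |A|=455.0202
9. canonical 4-gon: [(39.0291, 20.545) (24.3056, 7.7242) (25.1985, 0) (63.4008, 0)]
10. shoelace: 455.0202

Area of P3's cell: 455.0202 (4 vertices)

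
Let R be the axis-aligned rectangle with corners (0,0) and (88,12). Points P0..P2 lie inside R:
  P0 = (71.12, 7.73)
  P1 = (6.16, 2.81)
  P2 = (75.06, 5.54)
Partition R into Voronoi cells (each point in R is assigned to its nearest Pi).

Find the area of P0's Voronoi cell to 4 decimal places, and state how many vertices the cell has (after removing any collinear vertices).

1. box [0,88]×[0,12]: [(0, 0) (88, 0) (88, 12) (0, 12)]
2. ⊥bis P0·P1 via (38.64,5.27): [(39.0391, 0) (88, 0) (88, 12) (38.1303, 12)]  |A|=592.9835
3. ⊥bis P0·P2 via (73.09,6.635): [(39.0391, 0) (69.402, 0) (76.0721, 12) (38.1303, 12)]  |A|=409.828
4. canonical 4-gon: [(39.0391, 0) (69.402, 0) (76.0721, 12) (38.1303, 12)]
5. shoelace: 409.828

Area of P0's cell: 409.8280 (4 vertices)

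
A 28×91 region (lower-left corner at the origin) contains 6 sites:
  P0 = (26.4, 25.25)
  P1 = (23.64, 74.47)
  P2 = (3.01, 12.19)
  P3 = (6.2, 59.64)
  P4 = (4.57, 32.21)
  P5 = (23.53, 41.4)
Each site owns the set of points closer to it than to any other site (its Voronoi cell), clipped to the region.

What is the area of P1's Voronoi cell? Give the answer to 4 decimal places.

Area of P1's cell: 623.5252

1. box [0,28]×[0,91]: [(0, 0) (28, 0) (28, 91) (0, 91)]
2. ⊥bis P1·P0 via (25.02,49.86): [(0, 48.457) (28, 50.0271) (28, 91) (0, 91)]  |A|=1169.2224
3. ⊥bis P1·P2 via (13.325,43.33): [(0, 48.457) (28, 50.0271) (28, 91) (0, 91)]  |A|=1169.2224
4. ⊥bis P1·P3 via (14.92,67.055): [(0, 84.6008) (28, 51.673) (28, 91) (0, 91)]  |A|=640.1664
5. ⊥bis P1·P4 via (14.105,53.34): [(0, 84.6008) (28, 51.673) (28, 91) (0, 91)]  |A|=640.1664
6. ⊥bis P1·P5 via (23.585,57.935): [(0, 84.6008) (22.6726, 57.938) (28, 57.9203) (28, 91) (0, 91)]  |A|=623.5252
7. canonical 5-gon: [(0, 84.6008) (22.6726, 57.938) (28, 57.9203) (28, 91) (0, 91)]
8. shoelace: 623.5252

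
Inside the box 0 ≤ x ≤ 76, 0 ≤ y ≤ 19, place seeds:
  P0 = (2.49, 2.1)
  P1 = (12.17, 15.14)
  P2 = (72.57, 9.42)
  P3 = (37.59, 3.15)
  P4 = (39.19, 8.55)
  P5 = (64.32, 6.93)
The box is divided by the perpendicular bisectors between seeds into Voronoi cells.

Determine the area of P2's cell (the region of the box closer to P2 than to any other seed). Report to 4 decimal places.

Area of P2's cell: 151.1433

1. box [0,76]×[0,19]: [(0, 0) (76, 0) (76, 19) (0, 19)]
2. ⊥bis P2·P0 via (37.53,5.76): [(38.1316, 0) (76, 0) (76, 19) (36.1471, 19)]  |A|=738.3524
3. ⊥bis P2·P1 via (42.37,12.28): [(41.2071, 0) (76, 0) (76, 19) (43.0064, 19)]  |A|=643.9722
4. ⊥bis P2·P3 via (55.08,6.285): [(56.2066, 0) (76, 0) (76, 19) (52.8009, 19)]  |A|=408.4292
5. ⊥bis P2·P4 via (55.88,8.985): [(56.0985, 0.603) (56.2066, 0) (76, 0) (76, 19) (55.619, 19)]  |A|=382.5072
6. ⊥bis P2·P5 via (68.445,8.175): [(70.9124, 0) (76, 0) (76, 19) (65.1778, 19)]  |A|=151.1433
7. canonical 4-gon: [(70.9124, 0) (76, 0) (76, 19) (65.1778, 19)]
8. shoelace: 151.1433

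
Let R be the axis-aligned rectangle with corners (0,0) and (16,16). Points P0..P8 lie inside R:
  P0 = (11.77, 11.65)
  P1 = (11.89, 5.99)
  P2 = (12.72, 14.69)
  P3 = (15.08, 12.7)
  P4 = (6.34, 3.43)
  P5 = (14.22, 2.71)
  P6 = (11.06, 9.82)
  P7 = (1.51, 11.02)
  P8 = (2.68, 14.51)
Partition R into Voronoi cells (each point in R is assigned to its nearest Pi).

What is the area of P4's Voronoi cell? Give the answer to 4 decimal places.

1. box [0,16]×[0,16]: [(0, 0) (16, 0) (16, 16) (0, 16)]
2. ⊥bis P4·P0 via (9.055,7.54): [(0, 13.5216) (0, 0) (16, 0) (16, 2.9522)]  |A|=131.7907
3. ⊥bis P4·P1 via (9.115,4.71): [(7.2639, 8.7232) (0, 13.5216) (0, 0) (11.2875, 0)]  |A|=98.3412
4. ⊥bis P4·P2 via (9.53,9.06): [(7.2639, 8.7232) (0, 13.5216) (0, 0) (11.2875, 0)]  |A|=98.3412
5. ⊥bis P4·P3 via (10.71,8.065): [(7.2639, 8.7232) (0, 13.5216) (0, 0) (11.2875, 0)]  |A|=98.3412
6. ⊥bis P4·P5 via (10.28,3.07): [(10.2125, 2.3308) (7.2639, 8.7232) (0, 13.5216) (0, 0) (9.9995, 0)]  |A|=96.8402
7. ⊥bis P4·P6 via (8.7,6.625): [(10.2125, 2.3308) (7.9897, 7.1497) (0, 13.0513) (0, 0) (9.9995, 0)]  |A|=90.9879
8. ⊥bis P4·P7 via (3.925,7.225): [(10.2125, 2.3308) (7.9897, 7.1497) (6.0538, 8.5797) (0, 4.7273) (0, 0) (9.9995, 0)]  |A|=65.7921
9. ⊥bis P4·P8 via (4.51,8.97): [(10.2125, 2.3308) (7.9897, 7.1497) (6.0538, 8.5797) (0, 4.7273) (0, 0) (9.9995, 0)]  |A|=65.7921
10. canonical 6-gon: [(10.2125, 2.3308) (7.9897, 7.1497) (6.0538, 8.5797) (0, 4.7273) (0, 0) (9.9995, 0)]
11. shoelace: 65.7921

Area of P4's cell: 65.7921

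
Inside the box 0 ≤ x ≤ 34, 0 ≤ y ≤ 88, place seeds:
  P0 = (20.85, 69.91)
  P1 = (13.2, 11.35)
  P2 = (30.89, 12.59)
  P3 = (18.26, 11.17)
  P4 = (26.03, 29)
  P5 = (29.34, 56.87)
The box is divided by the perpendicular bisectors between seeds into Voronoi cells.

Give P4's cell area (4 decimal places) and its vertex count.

1. box [0,34]×[0,88]: [(0, 0) (34, 0) (34, 88) (0, 88)]
2. ⊥bis P4·P0 via (23.44,49.455): [(0, 46.487) (0, 0) (34, 0) (34, 50.7921)]  |A|=1653.7454
3. ⊥bis P4·P1 via (19.615,20.175): [(0, 46.487) (0, 34.4334) (34, 9.7184) (34, 50.7921)]  |A|=903.1657
4. ⊥bis P4·P2 via (28.46,20.795): [(0, 46.487) (0, 34.4334) (21.5694, 18.7543) (34, 22.4357) (34, 50.7921)]  |A|=824.1237
5. ⊥bis P4·P3 via (22.145,20.085): [(0, 46.487) (0, 34.4334) (16.1371, 22.7032) (23.7302, 19.3942) (34, 22.4357) (34, 50.7921)]  |A|=818.1194
6. ⊥bis P4·P5 via (27.685,42.935): [(0, 46.223) (0, 34.4334) (16.1371, 22.7032) (23.7302, 19.3942) (34, 22.4357) (34, 42.185)]  |A|=667.3104
7. canonical 6-gon: [(0, 46.223) (0, 34.4334) (16.1371, 22.7032) (23.7302, 19.3942) (34, 22.4357) (34, 42.185)]
8. shoelace: 667.3104

Area of P4's cell: 667.3104 (6 vertices)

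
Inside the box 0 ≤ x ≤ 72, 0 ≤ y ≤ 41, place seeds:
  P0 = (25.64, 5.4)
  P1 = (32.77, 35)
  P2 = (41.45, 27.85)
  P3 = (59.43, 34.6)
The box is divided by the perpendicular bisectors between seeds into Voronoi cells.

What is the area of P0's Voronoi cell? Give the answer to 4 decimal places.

1. box [0,72]×[0,41]: [(0, 0) (72, 0) (72, 41) (0, 41)]
2. ⊥bis P0·P1 via (29.205,20.2): [(0, 27.2349) (0, 0) (72, 0) (72, 9.8916)]  |A|=1336.5527
3. ⊥bis P0·P2 via (33.545,16.625): [(28.0857, 20.4696) (0, 27.2349) (0, 0) (57.1523, 0)]  |A|=967.3976
4. ⊥bis P0·P3 via (42.535,20): [(28.0857, 20.4696) (0, 27.2349) (0, 0) (57.1523, 0)]  |A|=967.3976
5. canonical 4-gon: [(28.0857, 20.4696) (0, 27.2349) (0, 0) (57.1523, 0)]
6. shoelace: 967.3976

Area of P0's cell: 967.3976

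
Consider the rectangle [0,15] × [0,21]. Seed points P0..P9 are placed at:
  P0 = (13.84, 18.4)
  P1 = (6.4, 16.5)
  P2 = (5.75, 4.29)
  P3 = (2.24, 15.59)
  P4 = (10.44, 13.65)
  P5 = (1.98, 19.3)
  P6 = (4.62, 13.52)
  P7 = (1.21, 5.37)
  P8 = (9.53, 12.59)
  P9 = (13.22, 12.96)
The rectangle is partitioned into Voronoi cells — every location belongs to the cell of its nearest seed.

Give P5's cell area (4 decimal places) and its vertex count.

Area of P5's cell: 17.9121 (4 vertices)

1. box [0,15]×[0,21]: [(0, 0) (15, 0) (15, 21) (0, 21)]
2. ⊥bis P5·P0 via (7.91,18.85): [(0, 0) (6.4796, 0) (8.0732, 21) (0, 21)]  |A|=152.8035
3. ⊥bis P5·P1 via (4.19,17.9): [(0, 11.2858) (6.1538, 21) (0, 21)]  |A|=29.8897
4. ⊥bis P5·P2 via (3.865,11.795): [(0, 11.2858) (6.1538, 21) (0, 21)]  |A|=29.8897
5. ⊥bis P5·P3 via (2.11,17.445): [(0, 17.2971) (3.985, 17.5764) (6.1538, 21) (0, 21)]  |A|=17.9121
6. ⊥bis P5·P4 via (6.21,16.475): [(0, 17.2971) (3.985, 17.5764) (6.1538, 21) (0, 21)]  |A|=17.9121
7. ⊥bis P5·P6 via (3.3,16.41): [(0, 17.2971) (3.985, 17.5764) (6.1538, 21) (0, 21)]  |A|=17.9121
8. ⊥bis P5·P7 via (1.595,12.335): [(0, 17.2971) (3.985, 17.5764) (6.1538, 21) (0, 21)]  |A|=17.9121
9. ⊥bis P5·P8 via (5.755,15.945): [(0, 17.2971) (3.985, 17.5764) (6.1538, 21) (0, 21)]  |A|=17.9121
10. ⊥bis P5·P9 via (7.6,16.13): [(0, 17.2971) (3.985, 17.5764) (6.1538, 21) (0, 21)]  |A|=17.9121
11. canonical 4-gon: [(0, 17.2971) (3.985, 17.5764) (6.1538, 21) (0, 21)]
12. shoelace: 17.9121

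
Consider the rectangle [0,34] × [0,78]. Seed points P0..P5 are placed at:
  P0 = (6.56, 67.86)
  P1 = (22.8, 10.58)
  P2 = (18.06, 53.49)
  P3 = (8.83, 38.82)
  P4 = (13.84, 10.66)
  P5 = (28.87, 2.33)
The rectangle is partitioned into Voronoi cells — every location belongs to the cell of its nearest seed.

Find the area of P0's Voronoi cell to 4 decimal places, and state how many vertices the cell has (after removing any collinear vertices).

1. box [0,34]×[0,78]: [(0, 0) (34, 0) (34, 78) (0, 78)]
2. ⊥bis P0·P1 via (14.68,39.22): [(0, 35.0579) (34, 44.6976) (34, 78) (0, 78)]  |A|=1296.156
3. ⊥bis P0·P2 via (12.31,60.675): [(0, 50.8236) (33.9587, 78) (0, 78)]  |A|=461.4383
4. ⊥bis P0·P3 via (7.695,53.34): [(0, 52.7385) (2.6518, 52.9458) (33.9587, 78) (0, 78)]  |A|=458.8993
5. ⊥bis P0·P4 via (10.2,39.26): [(0, 52.7385) (2.6518, 52.9458) (33.9587, 78) (0, 78)]  |A|=458.8993
6. ⊥bis P0·P5 via (17.715,35.095): [(0, 52.7385) (2.6518, 52.9458) (33.9587, 78) (0, 78)]  |A|=458.8993
7. canonical 4-gon: [(0, 52.7385) (2.6518, 52.9458) (33.9587, 78) (0, 78)]
8. shoelace: 458.8993

Area of P0's cell: 458.8993 (4 vertices)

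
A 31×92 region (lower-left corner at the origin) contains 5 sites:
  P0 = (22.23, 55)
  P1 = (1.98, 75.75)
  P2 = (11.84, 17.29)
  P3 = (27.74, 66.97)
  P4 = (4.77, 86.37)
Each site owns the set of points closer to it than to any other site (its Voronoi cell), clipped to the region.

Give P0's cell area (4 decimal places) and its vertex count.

Area of P0's cell: 767.6005 (5 vertices)

1. box [0,31]×[0,92]: [(0, 0) (31, 0) (31, 92) (0, 92)]
2. ⊥bis P0·P1 via (12.105,65.375): [(0, 53.5617) (0, 0) (31, 0) (31, 83.8147)]  |A|=2129.334
3. ⊥bis P0·P2 via (17.035,36.145): [(0, 53.5617) (0, 40.8385) (31, 32.2973) (31, 83.8147)]  |A|=995.7282
4. ⊥bis P0·P3 via (24.985,60.985): [(13.1765, 66.4207) (0, 53.5617) (0, 40.8385) (31, 32.2973) (31, 58.2162)]  |A|=767.6005
5. ⊥bis P0·P4 via (13.5,70.685): [(13.1765, 66.4207) (0, 53.5617) (0, 40.8385) (31, 32.2973) (31, 58.2162)]  |A|=767.6005
6. canonical 5-gon: [(13.1765, 66.4207) (0, 53.5617) (0, 40.8385) (31, 32.2973) (31, 58.2162)]
7. shoelace: 767.6005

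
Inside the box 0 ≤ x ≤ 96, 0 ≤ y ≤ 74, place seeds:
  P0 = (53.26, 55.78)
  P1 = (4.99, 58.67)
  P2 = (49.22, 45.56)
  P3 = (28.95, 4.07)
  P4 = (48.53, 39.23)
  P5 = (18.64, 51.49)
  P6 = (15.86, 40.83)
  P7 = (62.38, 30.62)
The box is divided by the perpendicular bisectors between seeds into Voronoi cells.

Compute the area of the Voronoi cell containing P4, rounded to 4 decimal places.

1. box [0,96]×[0,74]: [(0, 0) (96, 0) (96, 74) (0, 74)]
2. ⊥bis P4·P0 via (50.895,47.505): [(0, 62.0508) (0, 0) (96, 0) (96, 34.614)]  |A|=4639.9097
3. ⊥bis P4·P1 via (26.76,48.95): [(28.9191, 53.7857) (4.9045, 0) (96, 0) (96, 34.614)]  |A|=3610.7868
4. ⊥bis P4·P2 via (48.875,42.395): [(81.0438, 38.8884) (24.9955, 44.998) (4.9045, 0) (96, 0) (96, 34.614)]  |A|=3352.5317
5. ⊥bis P4·P3 via (38.74,21.65): [(81.0438, 38.8884) (24.9955, 44.998) (19.3837, 32.4292) (77.6171, 0) (96, 0) (96, 34.614)]  |A|=2173.526
6. ⊥bis P4·P5 via (33.585,45.36): [(81.0438, 38.8884) (33.0753, 44.1172) (26.6267, 28.3957) (77.6171, 0) (96, 0) (96, 34.614)]  |A|=2050.3371
7. ⊥bis P4·P6 via (32.195,40.03): [(81.0438, 38.8884) (33.0753, 44.1172) (32.303, 42.2344) (31.4925, 25.686) (77.6171, 0) (96, 0) (96, 34.614)]  |A|=2008.9788
8. ⊥bis P4·P7 via (55.455,34.925): [(59.3865, 41.2492) (33.0753, 44.1172) (32.303, 42.2344) (31.4925, 25.686) (45.0262, 18.1493)]  |A|=460.7994
9. canonical 5-gon: [(59.3865, 41.2492) (33.0753, 44.1172) (32.303, 42.2344) (31.4925, 25.686) (45.0262, 18.1493)]
10. shoelace: 460.7994

Area of P4's cell: 460.7994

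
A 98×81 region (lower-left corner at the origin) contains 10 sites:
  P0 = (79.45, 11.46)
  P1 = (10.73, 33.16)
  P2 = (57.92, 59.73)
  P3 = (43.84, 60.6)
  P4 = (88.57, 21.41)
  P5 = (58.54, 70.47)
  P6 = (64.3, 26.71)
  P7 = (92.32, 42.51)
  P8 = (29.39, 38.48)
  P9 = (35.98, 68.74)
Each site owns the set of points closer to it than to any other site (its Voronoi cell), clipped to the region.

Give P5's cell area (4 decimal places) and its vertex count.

Area of P5's cell: 672.3433 (5 vertices)

1. box [0,98]×[0,81]: [(0, 0) (98, 0) (98, 81) (0, 81)]
2. ⊥bis P5·P0 via (68.995,40.965): [(0, 16.5168) (98, 51.2428) (98, 81) (0, 81)]  |A|=4617.7759
3. ⊥bis P5·P1 via (34.635,51.815): [(48.7111, 33.7775) (98, 51.2428) (98, 81) (11.8596, 81)]  |A|=2767.2324
4. ⊥bis P5·P2 via (58.23,65.1): [(22.6655, 67.1531) (98, 62.8042) (98, 81) (11.8596, 81)]  |A|=1281.7778
5. ⊥bis P5·P3 via (51.19,65.535): [(51.21, 65.5053) (98, 62.8042) (98, 81) (40.8064, 81)]  |A|=868.7926
6. ⊥bis P5·P4 via (73.555,45.94): [(51.21, 65.5053) (98, 62.8042) (98, 81) (40.8064, 81)]  |A|=868.7926
7. ⊥bis P5·P6 via (61.42,48.59): [(51.21, 65.5053) (98, 62.8042) (98, 81) (40.8064, 81)]  |A|=868.7926
8. ⊥bis P5·P7 via (75.43,56.49): [(51.21, 65.5053) (81.4472, 63.7597) (95.7171, 81) (40.8064, 81)]  |A|=698.518
9. ⊥bis P5·P8 via (43.965,54.475): [(51.21, 65.5053) (81.4472, 63.7597) (95.7171, 81) (40.8064, 81)]  |A|=698.518
10. ⊥bis P5·P9 via (47.26,69.605): [(47.1056, 71.6181) (51.21, 65.5053) (81.4472, 63.7597) (95.7171, 81) (46.3862, 81)]  |A|=672.3433
11. canonical 5-gon: [(47.1056, 71.6181) (51.21, 65.5053) (81.4472, 63.7597) (95.7171, 81) (46.3862, 81)]
12. shoelace: 672.3433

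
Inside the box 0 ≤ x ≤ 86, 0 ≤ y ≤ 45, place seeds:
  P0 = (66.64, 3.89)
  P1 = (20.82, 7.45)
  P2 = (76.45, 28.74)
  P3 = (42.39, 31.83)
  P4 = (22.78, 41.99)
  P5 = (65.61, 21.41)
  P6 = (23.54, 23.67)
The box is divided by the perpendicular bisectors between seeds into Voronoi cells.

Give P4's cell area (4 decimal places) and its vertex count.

1. box [0,86]×[0,45]: [(0, 0) (86, 0) (86, 45) (0, 45)]
2. ⊥bis P4·P0 via (44.71,22.94): [(0, 0) (24.7826, 0) (63.8729, 45) (0, 45)]  |A|=1994.7503
3. ⊥bis P4·P1 via (21.8,24.72): [(0, 25.9571) (45.1073, 23.3974) (63.8729, 45) (0, 45)]  |A|=1119.3986
4. ⊥bis P4·P2 via (49.615,35.365): [(0, 25.9571) (45.1073, 23.3974) (47.2771, 25.8952) (51.9937, 45) (0, 45)]  |A|=1005.9233
5. ⊥bis P4·P3 via (32.585,36.91): [(0, 25.9571) (26.1417, 24.4736) (36.7765, 45) (0, 45)]  |A|=626.3508
6. ⊥bis P4·P5 via (44.195,31.7): [(0, 25.9571) (26.1417, 24.4736) (36.7765, 45) (0, 45)]  |A|=626.3508
7. ⊥bis P4·P6 via (23.16,32.83): [(0, 31.8692) (30.6317, 33.14) (36.7765, 45) (0, 45)]  |A|=419.1944
8. canonical 4-gon: [(0, 31.8692) (30.6317, 33.14) (36.7765, 45) (0, 45)]
9. shoelace: 419.1944

Area of P4's cell: 419.1944 (4 vertices)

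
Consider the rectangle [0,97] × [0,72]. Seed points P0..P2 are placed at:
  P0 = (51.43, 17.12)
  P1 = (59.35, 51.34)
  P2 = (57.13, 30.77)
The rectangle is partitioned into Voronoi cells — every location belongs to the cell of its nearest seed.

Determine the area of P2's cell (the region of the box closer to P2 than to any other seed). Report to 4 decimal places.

Area of P2's cell: 1527.5128

1. box [0,97]×[0,72]: [(0, 0) (97, 0) (97, 72) (0, 72)]
2. ⊥bis P2·P0 via (54.28,23.945): [(0, 46.6114) (97, 6.1059) (97, 72) (0, 72)]  |A|=4427.2132
3. ⊥bis P2·P1 via (58.24,41.055): [(0, 47.3405) (0, 46.6114) (97, 6.1059) (97, 36.8719)]  |A|=1527.5128
4. canonical 4-gon: [(0, 47.3405) (0, 46.6114) (97, 6.1059) (97, 36.8719)]
5. shoelace: 1527.5128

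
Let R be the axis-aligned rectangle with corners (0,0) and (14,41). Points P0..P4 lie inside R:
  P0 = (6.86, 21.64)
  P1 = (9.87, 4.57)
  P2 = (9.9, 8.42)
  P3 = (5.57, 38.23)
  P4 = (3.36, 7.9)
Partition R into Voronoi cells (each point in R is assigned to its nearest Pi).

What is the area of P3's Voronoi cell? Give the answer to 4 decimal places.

Area of P3's cell: 154.0554

1. box [0,14]×[0,41]: [(0, 0) (14, 0) (14, 41) (0, 41)]
2. ⊥bis P3·P0 via (6.215,29.935): [(0, 29.4517) (14, 30.5403) (14, 41) (0, 41)]  |A|=154.0554
3. ⊥bis P3·P1 via (7.72,21.4): [(0, 29.4517) (14, 30.5403) (14, 41) (0, 41)]  |A|=154.0554
4. ⊥bis P3·P2 via (7.735,23.325): [(0, 29.4517) (14, 30.5403) (14, 41) (0, 41)]  |A|=154.0554
5. ⊥bis P3·P4 via (4.465,23.065): [(0, 29.4517) (14, 30.5403) (14, 41) (0, 41)]  |A|=154.0554
6. canonical 4-gon: [(0, 29.4517) (14, 30.5403) (14, 41) (0, 41)]
7. shoelace: 154.0554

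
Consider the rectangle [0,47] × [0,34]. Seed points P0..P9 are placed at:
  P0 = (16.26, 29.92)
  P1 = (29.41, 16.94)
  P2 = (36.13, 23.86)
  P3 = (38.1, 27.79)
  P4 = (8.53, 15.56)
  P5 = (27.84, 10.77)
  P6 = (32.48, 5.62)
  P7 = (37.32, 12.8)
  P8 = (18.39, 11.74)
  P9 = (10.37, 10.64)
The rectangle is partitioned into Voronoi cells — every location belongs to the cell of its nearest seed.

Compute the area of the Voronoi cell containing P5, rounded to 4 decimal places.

Area of P5's cell: 79.4187

1. box [0,47]×[0,34]: [(0, 0) (47, 0) (47, 34) (0, 34)]
2. ⊥bis P5·P0 via (22.05,20.345): [(0, 7.0114) (0, 0) (47, 0) (47, 34) (44.6315, 34)]  |A|=995.7291
3. ⊥bis P5·P1 via (28.625,13.855): [(16.4434, 16.9547) (0, 7.0114) (0, 0) (47, 0) (47, 9.1794)]  |A|=596.3256
4. ⊥bis P5·P2 via (31.985,17.315): [(43.3746, 10.1018) (16.4434, 16.9547) (0, 7.0114) (0, 0) (47, 0) (47, 7.8059)]  |A|=593.8359
5. ⊥bis P5·P3 via (32.97,19.28): [(43.3746, 10.1018) (16.4434, 16.9547) (0, 7.0114) (0, 0) (47, 0) (47, 7.8059)]  |A|=593.8359
6. ⊥bis P5·P4 via (18.185,13.165): [(43.3746, 10.1018) (18.9658, 16.3128) (14.9193, 0) (47, 0) (47, 7.8059)]  |A|=387.8415
7. ⊥bis P5·P6 via (30.16,8.195): [(34.7206, 12.3039) (18.9658, 16.3128) (14.9193, 0) (21.0643, 0)]  |A|=174.4167
8. ⊥bis P5·P7 via (32.58,11.785): [(32.833, 10.6033) (32.3391, 12.9099) (18.9658, 16.3128) (14.9193, 0) (21.0643, 0)]  |A|=171.8198
9. ⊥bis P5·P8 via (23.115,11.255): [(22.051, 0.889) (32.833, 10.6033) (32.3391, 12.9099) (23.5153, 15.1552)]  |A|=79.4187
10. ⊥bis P5·P9 via (19.105,10.705): [(22.051, 0.889) (32.833, 10.6033) (32.3391, 12.9099) (23.5153, 15.1552)]  |A|=79.4187
11. canonical 4-gon: [(22.051, 0.889) (32.833, 10.6033) (32.3391, 12.9099) (23.5153, 15.1552)]
12. shoelace: 79.4187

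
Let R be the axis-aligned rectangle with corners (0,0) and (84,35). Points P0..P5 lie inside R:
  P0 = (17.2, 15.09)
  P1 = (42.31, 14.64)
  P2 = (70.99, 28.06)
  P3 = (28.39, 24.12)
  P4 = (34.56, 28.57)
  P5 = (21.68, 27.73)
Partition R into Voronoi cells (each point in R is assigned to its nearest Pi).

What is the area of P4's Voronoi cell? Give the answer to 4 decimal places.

1. box [0,84]×[0,35]: [(0, 0) (84, 0) (84, 35) (0, 35)]
2. ⊥bis P4·P0 via (25.88,21.83): [(42.8309, 0) (84, 0) (84, 35) (15.6535, 35)]  |A|=1916.5218
3. ⊥bis P4·P1 via (38.435,21.605): [(29.7896, 16.7951) (62.5114, 35) (15.6535, 35)]  |A|=426.5218
4. ⊥bis P4·P2 via (52.775,28.315): [(29.7896, 16.7951) (52.7929, 29.5931) (52.8686, 35) (15.6535, 35)]  |A|=400.4526
5. ⊥bis P4·P3 via (31.475,26.345): [(35.9077, 20.1989) (52.7929, 29.5931) (52.8686, 35) (25.2327, 35)]  |A|=249.8128
6. ⊥bis P4·P5 via (28.12,28.15): [(27.9159, 31.2798) (35.9077, 20.1989) (52.7929, 29.5931) (52.8686, 35) (27.6733, 35)]  |A|=245.2732
7. canonical 5-gon: [(27.9159, 31.2798) (35.9077, 20.1989) (52.7929, 29.5931) (52.8686, 35) (27.6733, 35)]
8. shoelace: 245.2732

Area of P4's cell: 245.2732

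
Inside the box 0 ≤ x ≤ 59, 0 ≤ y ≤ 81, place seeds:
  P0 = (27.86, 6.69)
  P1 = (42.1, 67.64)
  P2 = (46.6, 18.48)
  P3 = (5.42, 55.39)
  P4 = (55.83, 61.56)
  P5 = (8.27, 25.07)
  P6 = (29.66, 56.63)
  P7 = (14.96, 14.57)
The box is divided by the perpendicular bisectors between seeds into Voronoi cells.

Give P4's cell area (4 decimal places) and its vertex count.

1. box [0,59]×[0,81]: [(0, 0) (59, 0) (59, 81) (0, 81)]
2. ⊥bis P4·P0 via (41.845,34.125): [(0, 55.4555) (59, 25.3802) (59, 81) (0, 81)]  |A|=2394.3458
3. ⊥bis P4·P1 via (48.965,64.6): [(36.6439, 36.7763) (59, 25.3802) (59, 81) (56.2273, 81)]  |A|=683.0285
4. ⊥bis P4·P2 via (51.215,40.02): [(39.2185, 42.5903) (59, 38.352) (59, 81) (56.2273, 81)]  |A|=475.0682
5. ⊥bis P4·P3 via (30.625,58.475): [(39.2185, 42.5903) (59, 38.352) (59, 81) (56.2273, 81)]  |A|=475.0682
6. ⊥bis P4·P5 via (32.05,43.315): [(39.2185, 42.5903) (59, 38.352) (59, 81) (56.2273, 81)]  |A|=475.0682
7. ⊥bis P4·P6 via (42.745,59.095): [(43.8738, 53.1029) (46.1333, 41.1088) (59, 38.352) (59, 81) (56.2273, 81)]  |A|=435.2734
8. ⊥bis P4·P7 via (35.395,38.065): [(43.8738, 53.1029) (46.1333, 41.1088) (59, 38.352) (59, 81) (56.2273, 81)]  |A|=435.2734
9. canonical 5-gon: [(43.8738, 53.1029) (46.1333, 41.1088) (59, 38.352) (59, 81) (56.2273, 81)]
10. shoelace: 435.2734

Area of P4's cell: 435.2734 (5 vertices)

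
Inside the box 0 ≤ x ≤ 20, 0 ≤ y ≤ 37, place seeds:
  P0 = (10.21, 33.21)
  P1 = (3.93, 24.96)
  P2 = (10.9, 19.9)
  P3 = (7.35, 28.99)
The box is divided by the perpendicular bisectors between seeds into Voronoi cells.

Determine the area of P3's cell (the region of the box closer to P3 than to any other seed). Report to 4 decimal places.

1. box [0,20]×[0,37]: [(0, 0) (20, 0) (20, 37) (0, 37)]
2. ⊥bis P3·P0 via (8.78,31.1): [(0, 0) (20, 0) (20, 23.4959) (0.0744, 37) (0, 37)]  |A|=605.4616
3. ⊥bis P3·P1 via (5.64,26.975): [(0, 31.7613) (20, 14.7886) (20, 23.4959) (0.0744, 37) (0, 37)]  |A|=139.9626
4. ⊥bis P3·P2 via (9.125,24.445): [(0, 31.7613) (8.78, 24.3103) (15.1359, 26.7925) (0.0744, 37) (0, 37)]  |A|=74.6015
5. canonical 5-gon: [(0, 31.7613) (8.78, 24.3103) (15.1359, 26.7925) (0.0744, 37) (0, 37)]
6. shoelace: 74.6015

Area of P3's cell: 74.6015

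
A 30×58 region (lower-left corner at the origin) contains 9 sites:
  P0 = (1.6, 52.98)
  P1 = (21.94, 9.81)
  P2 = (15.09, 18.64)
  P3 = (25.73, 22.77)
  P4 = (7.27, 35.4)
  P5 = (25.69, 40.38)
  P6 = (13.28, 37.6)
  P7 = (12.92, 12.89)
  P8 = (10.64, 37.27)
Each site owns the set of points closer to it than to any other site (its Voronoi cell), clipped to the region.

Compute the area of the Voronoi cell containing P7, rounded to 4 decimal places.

Area of P7's cell: 289.0617

1. box [0,30]×[0,58]: [(0, 0) (30, 0) (30, 58) (0, 58)]
2. ⊥bis P7·P0 via (7.26,32.935): [(0, 30.885) (0, 0) (30, 0) (30, 39.356)]  |A|=1053.6151
3. ⊥bis P7·P1 via (17.43,11.35): [(26.6722, 38.4163) (0, 30.885) (0, 0) (13.5544, 0)]  |A|=672.24
4. ⊥bis P7·P2 via (14.005,15.765): [(18.3745, 14.116) (0, 21.0504) (0, 0) (13.5544, 0)]  |A|=289.0617
5. ⊥bis P7·P3 via (19.325,17.83): [(18.3745, 14.116) (0, 21.0504) (0, 0) (13.5544, 0)]  |A|=289.0617
6. ⊥bis P7·P4 via (10.095,24.145): [(18.3745, 14.116) (0, 21.0504) (0, 0) (13.5544, 0)]  |A|=289.0617
7. ⊥bis P7·P5 via (19.305,26.635): [(18.3745, 14.116) (0, 21.0504) (0, 0) (13.5544, 0)]  |A|=289.0617
8. ⊥bis P7·P6 via (13.1,25.245): [(18.3745, 14.116) (0, 21.0504) (0, 0) (13.5544, 0)]  |A|=289.0617
9. ⊥bis P7·P8 via (11.78,25.08): [(18.3745, 14.116) (0, 21.0504) (0, 0) (13.5544, 0)]  |A|=289.0617
10. canonical 4-gon: [(18.3745, 14.116) (0, 21.0504) (0, 0) (13.5544, 0)]
11. shoelace: 289.0617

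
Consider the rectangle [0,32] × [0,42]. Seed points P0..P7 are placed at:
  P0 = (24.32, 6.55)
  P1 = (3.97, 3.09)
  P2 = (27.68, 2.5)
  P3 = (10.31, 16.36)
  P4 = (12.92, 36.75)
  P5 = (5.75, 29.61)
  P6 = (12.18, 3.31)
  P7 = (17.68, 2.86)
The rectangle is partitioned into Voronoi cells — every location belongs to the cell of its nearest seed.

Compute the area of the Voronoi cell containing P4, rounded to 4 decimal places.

1. box [0,32]×[0,42]: [(0, 0) (32, 0) (32, 42) (0, 42)]
2. ⊥bis P4·P0 via (18.62,21.65): [(0, 14.6213) (32, 26.7007) (32, 42) (0, 42)]  |A|=682.8482
3. ⊥bis P4·P1 via (8.445,19.92): [(0, 22.1655) (11.726, 19.0476) (32, 26.7007) (32, 42) (0, 42)]  |A|=638.6166
4. ⊥bis P4·P2 via (20.3,19.625): [(0, 22.1655) (11.726, 19.0476) (32, 26.7007) (32, 42) (0, 42)]  |A|=638.6166
5. ⊥bis P4·P3 via (11.615,26.555): [(0, 28.0418) (26.5496, 24.6433) (32, 26.7007) (32, 42) (0, 42)]  |A|=504.6934
6. ⊥bis P4·P5 via (9.335,33.18): [(16.563, 25.9216) (26.5496, 24.6433) (32, 26.7007) (32, 42) (0.5519, 42)]  |A|=384.6615
7. ⊥bis P4·P6 via (12.55,20.03): [(16.563, 25.9216) (26.5496, 24.6433) (32, 26.7007) (32, 42) (0.5519, 42)]  |A|=384.6615
8. ⊥bis P4·P7 via (15.3,19.805): [(16.563, 25.9216) (26.5496, 24.6433) (32, 26.7007) (32, 42) (0.5519, 42)]  |A|=384.6615
9. canonical 5-gon: [(16.563, 25.9216) (26.5496, 24.6433) (32, 26.7007) (32, 42) (0.5519, 42)]
10. shoelace: 384.6615

Area of P4's cell: 384.6615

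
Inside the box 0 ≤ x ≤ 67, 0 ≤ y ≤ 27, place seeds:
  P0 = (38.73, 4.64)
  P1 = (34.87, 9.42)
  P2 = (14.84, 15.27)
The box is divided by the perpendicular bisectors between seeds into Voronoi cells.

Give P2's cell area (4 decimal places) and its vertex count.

Area of P2's cell: 680.1930 (4 vertices)

1. box [0,67]×[0,27]: [(0, 0) (67, 0) (67, 27) (0, 27)]
2. ⊥bis P2·P0 via (26.785,9.955): [(0, 0) (22.3555, 0) (34.3693, 27) (0, 27)]  |A|=765.784
3. ⊥bis P2·P1 via (24.855,12.345): [(0, 0) (21.2495, 0) (29.1352, 27) (0, 27)]  |A|=680.193
4. canonical 4-gon: [(0, 0) (21.2495, 0) (29.1352, 27) (0, 27)]
5. shoelace: 680.193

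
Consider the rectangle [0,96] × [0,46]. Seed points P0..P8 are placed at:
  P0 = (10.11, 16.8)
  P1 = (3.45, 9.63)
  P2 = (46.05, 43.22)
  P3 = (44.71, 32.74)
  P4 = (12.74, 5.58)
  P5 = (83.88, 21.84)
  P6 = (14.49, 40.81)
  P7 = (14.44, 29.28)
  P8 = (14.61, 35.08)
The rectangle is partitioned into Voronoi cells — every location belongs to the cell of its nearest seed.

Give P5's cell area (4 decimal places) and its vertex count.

Area of P5's cell: 1496.8521 (5 vertices)

1. box [0,96]×[0,46]: [(0, 0) (96, 0) (96, 46) (0, 46)]
2. ⊥bis P5·P0 via (46.995,19.32): [(48.315, 0) (96, 0) (96, 46) (45.1722, 46)]  |A|=2265.7953
3. ⊥bis P5·P1 via (43.665,15.735): [(48.315, 0) (96, 0) (96, 46) (45.1722, 46)]  |A|=2265.7953
4. ⊥bis P5·P2 via (64.965,32.53): [(48.1279, 2.7382) (48.315, 0) (96, 0) (96, 46) (72.5777, 46)]  |A|=1672.99
5. ⊥bis P5·P3 via (64.295,27.29): [(66.5177, 35.2773) (56.7009, 0) (96, 0) (96, 46) (72.5777, 46)]  |A|=1496.8521
6. ⊥bis P5·P4 via (48.31,13.71): [(66.5177, 35.2773) (56.7009, 0) (96, 0) (96, 46) (72.5777, 46)]  |A|=1496.8521
7. ⊥bis P5·P6 via (49.185,31.325): [(66.5177, 35.2773) (56.7009, 0) (96, 0) (96, 46) (72.5777, 46)]  |A|=1496.8521
8. ⊥bis P5·P7 via (49.16,25.56): [(66.5177, 35.2773) (56.7009, 0) (96, 0) (96, 46) (72.5777, 46)]  |A|=1496.8521
9. ⊥bis P5·P8 via (49.245,28.46): [(66.5177, 35.2773) (56.7009, 0) (96, 0) (96, 46) (72.5777, 46)]  |A|=1496.8521
10. canonical 5-gon: [(66.5177, 35.2773) (56.7009, 0) (96, 0) (96, 46) (72.5777, 46)]
11. shoelace: 1496.8521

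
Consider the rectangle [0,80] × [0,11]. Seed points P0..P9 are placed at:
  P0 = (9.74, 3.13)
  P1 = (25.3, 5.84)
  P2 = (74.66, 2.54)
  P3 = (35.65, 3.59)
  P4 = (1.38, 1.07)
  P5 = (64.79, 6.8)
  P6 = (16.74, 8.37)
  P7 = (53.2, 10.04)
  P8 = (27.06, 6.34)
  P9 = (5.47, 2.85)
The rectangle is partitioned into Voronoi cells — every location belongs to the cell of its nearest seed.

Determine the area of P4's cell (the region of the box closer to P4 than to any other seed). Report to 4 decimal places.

1. box [0,80]×[0,11]: [(0, 0) (80, 0) (80, 11) (0, 11)]
2. ⊥bis P4·P0 via (5.56,2.1): [(0, 0) (6.0775, 0) (3.3669, 11) (0, 11)]  |A|=51.9442
3. ⊥bis P4·P1 via (13.34,3.455): [(0, 0) (6.0775, 0) (3.3669, 11) (0, 11)]  |A|=51.9442
4. ⊥bis P4·P2 via (38.02,1.805): [(0, 0) (6.0775, 0) (3.3669, 11) (0, 11)]  |A|=51.9442
5. ⊥bis P4·P3 via (18.515,2.33): [(0, 0) (6.0775, 0) (3.3669, 11) (0, 11)]  |A|=51.9442
6. ⊥bis P4·P5 via (33.085,3.935): [(0, 0) (6.0775, 0) (3.3669, 11) (0, 11)]  |A|=51.9442
7. ⊥bis P4·P6 via (9.06,4.72): [(0, 0) (6.0775, 0) (3.3669, 11) (0, 11)]  |A|=51.9442
8. ⊥bis P4·P7 via (27.29,5.555): [(0, 0) (6.0775, 0) (3.3669, 11) (0, 11)]  |A|=51.9442
9. ⊥bis P4·P8 via (14.22,3.705): [(0, 0) (6.0775, 0) (3.3669, 11) (0, 11)]  |A|=51.9442
10. ⊥bis P4·P9 via (3.425,1.96): [(0, 9.8298) (0, 0) (4.278, 0)]  |A|=21.026
11. canonical 3-gon: [(0, 9.8298) (0, 0) (4.278, 0)]
12. shoelace: 21.026

Area of P4's cell: 21.0260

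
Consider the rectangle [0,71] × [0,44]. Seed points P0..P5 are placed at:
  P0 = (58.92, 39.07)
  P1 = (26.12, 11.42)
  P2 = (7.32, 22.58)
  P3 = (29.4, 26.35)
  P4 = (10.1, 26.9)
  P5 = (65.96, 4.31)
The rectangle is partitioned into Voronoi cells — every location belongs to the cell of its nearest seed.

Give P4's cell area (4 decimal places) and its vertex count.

1. box [0,71]×[0,44]: [(0, 0) (71, 0) (71, 44) (0, 44)]
2. ⊥bis P4·P0 via (34.51,32.985): [(0, 0) (42.7326, 0) (31.7641, 44) (0, 44)]  |A|=1638.9285
3. ⊥bis P4·P1 via (18.11,19.16): [(0, 0.4183) (33.8864, 35.4867) (31.7641, 44) (0, 44)]  |A|=873.6223
4. ⊥bis P4·P2 via (8.71,24.74): [(0, 30.345) (17.8305, 18.8708) (33.8864, 35.4867) (31.7641, 44) (0, 44)]  |A|=606.8171
5. ⊥bis P4·P3 via (19.75,26.625): [(0, 30.345) (17.8305, 18.8708) (19.5806, 20.6819) (20.2451, 44) (0, 44)]  |A|=395.9127
6. ⊥bis P4·P5 via (38.03,15.605): [(0, 30.345) (17.8305, 18.8708) (19.5806, 20.6819) (20.2451, 44) (0, 44)]  |A|=395.9127
7. canonical 5-gon: [(0, 30.345) (17.8305, 18.8708) (19.5806, 20.6819) (20.2451, 44) (0, 44)]
8. shoelace: 395.9127

Area of P4's cell: 395.9127 (5 vertices)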